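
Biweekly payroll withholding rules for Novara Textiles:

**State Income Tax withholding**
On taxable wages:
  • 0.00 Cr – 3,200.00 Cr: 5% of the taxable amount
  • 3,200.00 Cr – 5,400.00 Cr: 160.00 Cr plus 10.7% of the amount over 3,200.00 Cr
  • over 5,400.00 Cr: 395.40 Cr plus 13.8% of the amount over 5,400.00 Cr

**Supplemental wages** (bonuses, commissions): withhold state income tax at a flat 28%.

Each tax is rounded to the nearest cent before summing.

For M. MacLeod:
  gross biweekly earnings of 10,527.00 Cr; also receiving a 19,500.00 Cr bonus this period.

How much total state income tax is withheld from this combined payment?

State Income Tax: taxable = 10,527.00 Cr
  395.40 Cr + 13.8% × (10,527.00 Cr − 5,400.00 Cr) = 395.40 Cr + 13.8% × 5,127.00 Cr = 1,102.93 Cr
Supplemental (28% flat on bonus): 28% × 19,500.00 Cr = 5,460.00 Cr
Total state income tax: 1,102.93 Cr + 5,460.00 Cr = 6,562.93 Cr

6,562.93 Cr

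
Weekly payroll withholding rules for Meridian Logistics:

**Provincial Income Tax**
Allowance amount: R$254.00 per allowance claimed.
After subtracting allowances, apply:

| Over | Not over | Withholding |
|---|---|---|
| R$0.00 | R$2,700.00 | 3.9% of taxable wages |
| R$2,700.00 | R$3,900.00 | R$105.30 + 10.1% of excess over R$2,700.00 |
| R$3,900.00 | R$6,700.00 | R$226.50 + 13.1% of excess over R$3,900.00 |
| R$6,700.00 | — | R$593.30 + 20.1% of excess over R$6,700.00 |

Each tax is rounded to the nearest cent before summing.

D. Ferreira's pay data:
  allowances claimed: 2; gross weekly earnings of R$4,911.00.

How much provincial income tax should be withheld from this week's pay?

Provincial Income Tax: taxable = R$4,911.00 − 2×R$254.00 = R$4,403.00
  R$226.50 + 13.1% × (R$4,403.00 − R$3,900.00) = R$226.50 + 13.1% × R$503.00 = R$292.39

R$292.39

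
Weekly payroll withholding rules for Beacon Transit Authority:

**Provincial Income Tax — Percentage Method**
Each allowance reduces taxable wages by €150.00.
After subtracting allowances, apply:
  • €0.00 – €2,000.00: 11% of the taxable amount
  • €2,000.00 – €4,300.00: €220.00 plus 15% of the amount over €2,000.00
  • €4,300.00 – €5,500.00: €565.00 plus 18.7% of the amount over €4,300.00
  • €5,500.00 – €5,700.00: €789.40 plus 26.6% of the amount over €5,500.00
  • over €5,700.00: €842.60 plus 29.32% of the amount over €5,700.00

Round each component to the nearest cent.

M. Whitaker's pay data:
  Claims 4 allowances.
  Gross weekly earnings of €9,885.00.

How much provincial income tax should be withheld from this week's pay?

Provincial Income Tax: taxable = €9,885.00 − 4×€150.00 = €9,285.00
  €842.60 + 29.32% × (€9,285.00 − €5,700.00) = €842.60 + 29.32% × €3,585.00 = €1,893.72

€1,893.72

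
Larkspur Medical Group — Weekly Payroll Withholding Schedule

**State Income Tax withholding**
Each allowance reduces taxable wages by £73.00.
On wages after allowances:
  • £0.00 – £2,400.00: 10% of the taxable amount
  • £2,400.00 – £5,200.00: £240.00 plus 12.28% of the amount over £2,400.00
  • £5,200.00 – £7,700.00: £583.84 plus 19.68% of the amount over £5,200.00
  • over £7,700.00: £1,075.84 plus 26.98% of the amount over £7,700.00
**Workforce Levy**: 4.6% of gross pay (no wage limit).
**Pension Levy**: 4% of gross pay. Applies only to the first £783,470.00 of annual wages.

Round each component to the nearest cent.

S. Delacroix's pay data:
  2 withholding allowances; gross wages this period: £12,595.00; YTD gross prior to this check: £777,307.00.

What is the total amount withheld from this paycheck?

State Income Tax: taxable = £12,595.00 − 2×£73.00 = £12,449.00
  £1,075.84 + 26.98% × (£12,449.00 − £7,700.00) = £1,075.84 + 26.98% × £4,749.00 = £2,357.12
Workforce Levy: 4.6% × £12,595.00 = £579.37
Pension Levy: cap £783,470.00 − YTD £777,307.00 = £6,163.00 subject; 4% × £6,163.00 = £246.52
Total: £2,357.12 + £579.37 + £246.52 = £3,183.01

£3,183.01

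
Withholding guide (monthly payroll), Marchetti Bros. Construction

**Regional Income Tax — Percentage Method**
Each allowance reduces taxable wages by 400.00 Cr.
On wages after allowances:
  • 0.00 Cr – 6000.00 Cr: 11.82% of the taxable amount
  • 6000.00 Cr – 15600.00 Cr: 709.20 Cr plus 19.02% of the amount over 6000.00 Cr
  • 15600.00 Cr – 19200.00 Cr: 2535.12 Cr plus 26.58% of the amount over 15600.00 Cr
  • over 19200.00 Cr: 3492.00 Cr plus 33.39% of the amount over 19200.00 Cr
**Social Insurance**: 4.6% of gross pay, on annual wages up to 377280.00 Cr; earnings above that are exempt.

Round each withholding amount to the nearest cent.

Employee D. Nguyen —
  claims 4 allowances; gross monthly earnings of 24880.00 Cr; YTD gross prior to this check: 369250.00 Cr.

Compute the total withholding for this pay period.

Regional Income Tax: taxable = 24880.00 Cr − 4×400.00 Cr = 23280.00 Cr
  3492.00 Cr + 33.39% × (23280.00 Cr − 19200.00 Cr) = 3492.00 Cr + 33.39% × 4080.00 Cr = 4854.31 Cr
Social Insurance: cap 377280.00 Cr − YTD 369250.00 Cr = 8030.00 Cr subject; 4.6% × 8030.00 Cr = 369.38 Cr
Total: 4854.31 Cr + 369.38 Cr = 5223.69 Cr

5223.69 Cr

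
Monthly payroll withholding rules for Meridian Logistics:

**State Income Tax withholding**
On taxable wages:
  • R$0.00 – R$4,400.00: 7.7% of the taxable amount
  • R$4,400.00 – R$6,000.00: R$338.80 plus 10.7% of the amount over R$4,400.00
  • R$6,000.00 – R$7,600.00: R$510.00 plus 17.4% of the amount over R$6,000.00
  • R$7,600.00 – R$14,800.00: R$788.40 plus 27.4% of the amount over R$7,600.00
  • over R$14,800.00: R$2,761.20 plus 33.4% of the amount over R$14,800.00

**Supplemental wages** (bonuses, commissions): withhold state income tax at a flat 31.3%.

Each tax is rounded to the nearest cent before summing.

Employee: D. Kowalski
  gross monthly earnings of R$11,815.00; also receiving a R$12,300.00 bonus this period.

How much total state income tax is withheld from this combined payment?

R$5,793.21

State Income Tax: taxable = R$11,815.00
  R$788.40 + 27.4% × (R$11,815.00 − R$7,600.00) = R$788.40 + 27.4% × R$4,215.00 = R$1,943.31
Supplemental (31.3% flat on bonus): 31.3% × R$12,300.00 = R$3,849.90
Total state income tax: R$1,943.31 + R$3,849.90 = R$5,793.21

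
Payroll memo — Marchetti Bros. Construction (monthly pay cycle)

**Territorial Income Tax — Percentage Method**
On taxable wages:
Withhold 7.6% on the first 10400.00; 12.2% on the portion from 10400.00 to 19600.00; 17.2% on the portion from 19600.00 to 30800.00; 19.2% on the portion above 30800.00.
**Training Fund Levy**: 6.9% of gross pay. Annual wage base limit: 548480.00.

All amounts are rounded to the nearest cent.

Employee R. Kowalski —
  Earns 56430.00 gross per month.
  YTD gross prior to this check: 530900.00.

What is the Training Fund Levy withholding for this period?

Training Fund Levy: cap 548480.00 − YTD 530900.00 = 17580.00 subject; 6.9% × 17580.00 = 1213.02

1213.02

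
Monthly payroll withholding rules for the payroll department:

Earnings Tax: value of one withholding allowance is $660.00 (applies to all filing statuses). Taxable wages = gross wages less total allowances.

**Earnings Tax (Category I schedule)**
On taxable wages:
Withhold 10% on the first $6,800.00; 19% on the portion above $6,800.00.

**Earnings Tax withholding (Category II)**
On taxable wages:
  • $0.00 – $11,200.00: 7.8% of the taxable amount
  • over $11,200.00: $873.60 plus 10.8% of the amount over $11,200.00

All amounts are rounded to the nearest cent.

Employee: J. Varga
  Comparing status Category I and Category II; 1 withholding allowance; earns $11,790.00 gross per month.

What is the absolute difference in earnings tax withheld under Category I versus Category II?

$634.56

Earnings Tax (Category I): taxable = $11,790.00 − 1×$660.00 = $11,130.00
  $680.00 + 19% × ($11,130.00 − $6,800.00) = $680.00 + 19% × $4,330.00 = $1,502.70
Earnings Tax (Category II): taxable = $11,790.00 − 1×$660.00 = $11,130.00
  7.8% × $11,130.00 = $868.14
Difference: |$1,502.70 − $868.14| = $634.56 (higher under Category I)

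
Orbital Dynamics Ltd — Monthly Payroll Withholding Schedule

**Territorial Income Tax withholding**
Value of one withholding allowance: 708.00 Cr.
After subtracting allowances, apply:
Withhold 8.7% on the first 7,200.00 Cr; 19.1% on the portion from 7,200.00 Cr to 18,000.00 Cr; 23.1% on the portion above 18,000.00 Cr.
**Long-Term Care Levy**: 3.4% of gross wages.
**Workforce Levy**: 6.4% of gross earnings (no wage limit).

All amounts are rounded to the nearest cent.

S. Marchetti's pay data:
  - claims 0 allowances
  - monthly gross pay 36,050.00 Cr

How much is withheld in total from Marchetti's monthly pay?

Territorial Income Tax: taxable = 36,050.00 Cr
  2,689.20 Cr + 23.1% × (36,050.00 Cr − 18,000.00 Cr) = 2,689.20 Cr + 23.1% × 18,050.00 Cr = 6,858.75 Cr
Long-Term Care Levy: 3.4% × 36,050.00 Cr = 1,225.70 Cr
Workforce Levy: 6.4% × 36,050.00 Cr = 2,307.20 Cr
Total: 6,858.75 Cr + 1,225.70 Cr + 2,307.20 Cr = 10,391.65 Cr

10,391.65 Cr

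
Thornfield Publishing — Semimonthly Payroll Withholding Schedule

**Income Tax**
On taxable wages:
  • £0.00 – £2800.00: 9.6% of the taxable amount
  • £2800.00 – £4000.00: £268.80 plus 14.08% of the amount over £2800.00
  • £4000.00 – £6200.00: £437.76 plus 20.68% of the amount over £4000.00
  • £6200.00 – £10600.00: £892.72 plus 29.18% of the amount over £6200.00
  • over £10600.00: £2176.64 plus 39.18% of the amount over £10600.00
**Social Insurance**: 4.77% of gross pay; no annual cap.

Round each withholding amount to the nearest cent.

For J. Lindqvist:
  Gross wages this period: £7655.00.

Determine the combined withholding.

Income Tax: taxable = £7655.00
  £892.72 + 29.18% × (£7655.00 − £6200.00) = £892.72 + 29.18% × £1455.00 = £1317.29
Social Insurance: 4.77% × £7655.00 = £365.14
Total: £1317.29 + £365.14 = £1682.43

£1682.43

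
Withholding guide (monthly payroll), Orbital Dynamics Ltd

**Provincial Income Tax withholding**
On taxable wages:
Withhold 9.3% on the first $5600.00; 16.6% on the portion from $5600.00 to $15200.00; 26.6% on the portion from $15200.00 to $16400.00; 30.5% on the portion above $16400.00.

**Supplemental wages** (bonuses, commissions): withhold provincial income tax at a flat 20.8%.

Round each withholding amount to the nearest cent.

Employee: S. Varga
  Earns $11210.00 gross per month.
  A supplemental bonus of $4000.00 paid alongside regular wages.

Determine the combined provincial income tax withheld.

$2284.06

Provincial Income Tax: taxable = $11210.00
  $520.80 + 16.6% × ($11210.00 − $5600.00) = $520.80 + 16.6% × $5610.00 = $1452.06
Supplemental (20.8% flat on bonus): 20.8% × $4000.00 = $832.00
Total provincial income tax: $1452.06 + $832.00 = $2284.06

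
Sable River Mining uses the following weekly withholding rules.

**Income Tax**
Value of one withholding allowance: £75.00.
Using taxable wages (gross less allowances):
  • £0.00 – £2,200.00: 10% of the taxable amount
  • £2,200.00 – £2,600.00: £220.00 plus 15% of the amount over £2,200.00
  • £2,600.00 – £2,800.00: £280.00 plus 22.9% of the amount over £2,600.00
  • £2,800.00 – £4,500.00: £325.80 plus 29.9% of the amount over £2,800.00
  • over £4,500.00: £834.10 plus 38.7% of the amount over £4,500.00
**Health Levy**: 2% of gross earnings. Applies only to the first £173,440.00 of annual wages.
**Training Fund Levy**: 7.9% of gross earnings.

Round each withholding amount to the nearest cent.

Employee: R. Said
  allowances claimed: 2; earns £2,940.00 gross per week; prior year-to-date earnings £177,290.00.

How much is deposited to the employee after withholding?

Income Tax: taxable = £2,940.00 − 2×£75.00 = £2,790.00
  £280.00 + 22.9% × (£2,790.00 − £2,600.00) = £280.00 + 22.9% × £190.00 = £323.51
Health Levy: YTD £177,290.00 ≥ cap £173,440.00 → £0.00
Training Fund Levy: 7.9% × £2,940.00 = £232.26
Total withheld: £323.51 + £0.00 + £232.26 = £555.77
Net pay: £2,940.00 − £555.77 = £2,384.23

£2,384.23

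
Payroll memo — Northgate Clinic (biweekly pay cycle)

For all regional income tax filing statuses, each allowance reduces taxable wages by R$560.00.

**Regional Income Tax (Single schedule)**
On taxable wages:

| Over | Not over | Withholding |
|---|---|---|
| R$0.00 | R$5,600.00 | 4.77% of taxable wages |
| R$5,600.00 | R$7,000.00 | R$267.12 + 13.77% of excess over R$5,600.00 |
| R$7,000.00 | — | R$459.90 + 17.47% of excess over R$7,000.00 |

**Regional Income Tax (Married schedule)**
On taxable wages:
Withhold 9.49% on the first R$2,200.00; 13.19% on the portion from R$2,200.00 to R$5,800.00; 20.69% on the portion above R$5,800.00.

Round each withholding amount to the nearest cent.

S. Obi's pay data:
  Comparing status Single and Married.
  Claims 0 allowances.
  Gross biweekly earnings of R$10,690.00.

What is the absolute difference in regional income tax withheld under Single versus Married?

R$590.82

Regional Income Tax (Single): taxable = R$10,690.00
  R$459.90 + 17.47% × (R$10,690.00 − R$7,000.00) = R$459.90 + 17.47% × R$3,690.00 = R$1,104.54
Regional Income Tax (Married): taxable = R$10,690.00
  R$683.62 + 20.69% × (R$10,690.00 − R$5,800.00) = R$683.62 + 20.69% × R$4,890.00 = R$1,695.36
Difference: |R$1,104.54 − R$1,695.36| = R$590.82 (higher under Married)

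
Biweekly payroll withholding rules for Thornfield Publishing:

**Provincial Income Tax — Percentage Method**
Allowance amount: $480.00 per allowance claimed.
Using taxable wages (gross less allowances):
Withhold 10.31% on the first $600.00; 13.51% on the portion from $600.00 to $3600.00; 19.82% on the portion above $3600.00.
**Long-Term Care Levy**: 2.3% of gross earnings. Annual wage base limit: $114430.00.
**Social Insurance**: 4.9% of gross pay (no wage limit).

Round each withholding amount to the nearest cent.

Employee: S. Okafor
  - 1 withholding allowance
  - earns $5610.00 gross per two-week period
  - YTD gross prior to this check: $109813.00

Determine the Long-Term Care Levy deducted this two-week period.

$106.19

Long-Term Care Levy: cap $114430.00 − YTD $109813.00 = $4617.00 subject; 2.3% × $4617.00 = $106.19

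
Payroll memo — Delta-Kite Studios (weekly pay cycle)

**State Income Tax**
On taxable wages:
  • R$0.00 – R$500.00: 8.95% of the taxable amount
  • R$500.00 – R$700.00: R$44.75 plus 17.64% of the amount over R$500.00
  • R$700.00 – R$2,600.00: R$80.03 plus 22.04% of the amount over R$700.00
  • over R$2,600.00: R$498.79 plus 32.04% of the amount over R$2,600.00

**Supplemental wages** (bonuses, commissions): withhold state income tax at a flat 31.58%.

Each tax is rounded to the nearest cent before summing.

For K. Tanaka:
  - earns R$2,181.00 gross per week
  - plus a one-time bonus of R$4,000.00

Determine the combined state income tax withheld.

State Income Tax: taxable = R$2,181.00
  R$80.03 + 22.04% × (R$2,181.00 − R$700.00) = R$80.03 + 22.04% × R$1,481.00 = R$406.44
Supplemental (31.58% flat on bonus): 31.58% × R$4,000.00 = R$1,263.20
Total state income tax: R$406.44 + R$1,263.20 = R$1,669.64

R$1,669.64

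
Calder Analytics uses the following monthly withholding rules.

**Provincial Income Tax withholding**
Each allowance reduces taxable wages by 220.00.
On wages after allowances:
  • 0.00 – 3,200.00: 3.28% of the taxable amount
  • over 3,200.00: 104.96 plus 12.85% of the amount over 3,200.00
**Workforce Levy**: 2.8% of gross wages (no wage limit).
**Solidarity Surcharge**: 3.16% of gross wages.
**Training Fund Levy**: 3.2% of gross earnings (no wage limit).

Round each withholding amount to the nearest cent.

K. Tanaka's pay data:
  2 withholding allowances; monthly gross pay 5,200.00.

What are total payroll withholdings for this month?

781.74

Provincial Income Tax: taxable = 5,200.00 − 2×220.00 = 4,760.00
  104.96 + 12.85% × (4,760.00 − 3,200.00) = 104.96 + 12.85% × 1,560.00 = 305.42
Workforce Levy: 2.8% × 5,200.00 = 145.60
Solidarity Surcharge: 3.16% × 5,200.00 = 164.32
Training Fund Levy: 3.2% × 5,200.00 = 166.40
Total: 305.42 + 145.60 + 164.32 + 166.40 = 781.74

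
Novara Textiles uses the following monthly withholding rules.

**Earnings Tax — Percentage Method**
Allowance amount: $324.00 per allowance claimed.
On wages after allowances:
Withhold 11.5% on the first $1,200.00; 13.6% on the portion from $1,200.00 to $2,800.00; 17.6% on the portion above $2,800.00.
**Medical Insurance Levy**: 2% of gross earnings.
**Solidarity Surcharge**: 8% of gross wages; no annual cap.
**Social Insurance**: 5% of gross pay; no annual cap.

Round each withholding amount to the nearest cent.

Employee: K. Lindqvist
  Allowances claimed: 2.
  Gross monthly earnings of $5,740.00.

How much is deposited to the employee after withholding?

Earnings Tax: taxable = $5,740.00 − 2×$324.00 = $5,092.00
  $355.60 + 17.6% × ($5,092.00 − $2,800.00) = $355.60 + 17.6% × $2,292.00 = $758.99
Medical Insurance Levy: 2% × $5,740.00 = $114.80
Solidarity Surcharge: 8% × $5,740.00 = $459.20
Social Insurance: 5% × $5,740.00 = $287.00
Total withheld: $758.99 + $114.80 + $459.20 + $287.00 = $1,619.99
Net pay: $5,740.00 − $1,619.99 = $4,120.01

$4,120.01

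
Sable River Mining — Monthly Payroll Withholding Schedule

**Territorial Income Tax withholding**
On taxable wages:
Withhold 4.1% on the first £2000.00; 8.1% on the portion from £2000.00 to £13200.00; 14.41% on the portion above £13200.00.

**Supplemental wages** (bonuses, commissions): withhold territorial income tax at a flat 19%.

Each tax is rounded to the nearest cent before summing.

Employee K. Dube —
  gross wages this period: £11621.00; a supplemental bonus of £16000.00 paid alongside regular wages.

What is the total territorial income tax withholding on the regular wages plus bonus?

£3901.30

Territorial Income Tax: taxable = £11621.00
  £82.00 + 8.1% × (£11621.00 − £2000.00) = £82.00 + 8.1% × £9621.00 = £861.30
Supplemental (19% flat on bonus): 19% × £16000.00 = £3040.00
Total territorial income tax: £861.30 + £3040.00 = £3901.30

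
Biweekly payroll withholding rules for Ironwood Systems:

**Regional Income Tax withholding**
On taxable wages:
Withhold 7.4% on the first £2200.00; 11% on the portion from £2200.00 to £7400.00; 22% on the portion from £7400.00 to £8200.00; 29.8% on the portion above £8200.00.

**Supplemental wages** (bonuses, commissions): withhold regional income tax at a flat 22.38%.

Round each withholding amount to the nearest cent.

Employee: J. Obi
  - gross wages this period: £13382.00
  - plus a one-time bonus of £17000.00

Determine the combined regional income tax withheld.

£6259.64

Regional Income Tax: taxable = £13382.00
  £910.80 + 29.8% × (£13382.00 − £8200.00) = £910.80 + 29.8% × £5182.00 = £2455.04
Supplemental (22.38% flat on bonus): 22.38% × £17000.00 = £3804.60
Total regional income tax: £2455.04 + £3804.60 = £6259.64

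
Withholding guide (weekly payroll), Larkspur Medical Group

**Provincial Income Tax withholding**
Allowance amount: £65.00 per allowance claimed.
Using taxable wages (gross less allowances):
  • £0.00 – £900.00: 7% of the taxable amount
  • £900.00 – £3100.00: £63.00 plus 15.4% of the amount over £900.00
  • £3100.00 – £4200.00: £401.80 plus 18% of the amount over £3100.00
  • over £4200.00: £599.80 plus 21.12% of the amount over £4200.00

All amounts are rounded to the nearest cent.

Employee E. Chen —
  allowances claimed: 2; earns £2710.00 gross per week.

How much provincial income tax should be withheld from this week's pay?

Provincial Income Tax: taxable = £2710.00 − 2×£65.00 = £2580.00
  £63.00 + 15.4% × (£2580.00 − £900.00) = £63.00 + 15.4% × £1680.00 = £321.72

£321.72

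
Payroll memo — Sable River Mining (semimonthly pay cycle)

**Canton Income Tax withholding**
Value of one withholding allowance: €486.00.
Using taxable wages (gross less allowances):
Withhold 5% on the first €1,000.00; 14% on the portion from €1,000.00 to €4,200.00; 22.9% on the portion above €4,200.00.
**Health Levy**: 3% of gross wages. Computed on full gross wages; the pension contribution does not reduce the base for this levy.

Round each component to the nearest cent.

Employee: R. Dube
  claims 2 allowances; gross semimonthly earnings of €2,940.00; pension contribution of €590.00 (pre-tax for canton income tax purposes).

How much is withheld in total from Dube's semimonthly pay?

€191.12

Canton Income Tax: taxable = €2,940.00 − €590.00 − 2×€486.00 = €1,378.00
  €50.00 + 14% × (€1,378.00 − €1,000.00) = €50.00 + 14% × €378.00 = €102.92
Health Levy: 3% × €2,940.00 = €88.20
Total: €102.92 + €88.20 = €191.12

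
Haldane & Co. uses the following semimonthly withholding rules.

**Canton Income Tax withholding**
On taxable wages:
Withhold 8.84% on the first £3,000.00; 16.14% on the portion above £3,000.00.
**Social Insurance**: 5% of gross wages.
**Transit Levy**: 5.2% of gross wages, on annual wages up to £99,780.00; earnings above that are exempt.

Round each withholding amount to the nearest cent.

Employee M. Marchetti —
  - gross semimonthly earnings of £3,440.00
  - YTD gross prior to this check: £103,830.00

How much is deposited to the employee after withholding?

Canton Income Tax: taxable = £3,440.00
  £265.20 + 16.14% × (£3,440.00 − £3,000.00) = £265.20 + 16.14% × £440.00 = £336.22
Social Insurance: 5% × £3,440.00 = £172.00
Transit Levy: YTD £103,830.00 ≥ cap £99,780.00 → £0.00
Total withheld: £336.22 + £172.00 + £0.00 = £508.22
Net pay: £3,440.00 − £508.22 = £2,931.78

£2,931.78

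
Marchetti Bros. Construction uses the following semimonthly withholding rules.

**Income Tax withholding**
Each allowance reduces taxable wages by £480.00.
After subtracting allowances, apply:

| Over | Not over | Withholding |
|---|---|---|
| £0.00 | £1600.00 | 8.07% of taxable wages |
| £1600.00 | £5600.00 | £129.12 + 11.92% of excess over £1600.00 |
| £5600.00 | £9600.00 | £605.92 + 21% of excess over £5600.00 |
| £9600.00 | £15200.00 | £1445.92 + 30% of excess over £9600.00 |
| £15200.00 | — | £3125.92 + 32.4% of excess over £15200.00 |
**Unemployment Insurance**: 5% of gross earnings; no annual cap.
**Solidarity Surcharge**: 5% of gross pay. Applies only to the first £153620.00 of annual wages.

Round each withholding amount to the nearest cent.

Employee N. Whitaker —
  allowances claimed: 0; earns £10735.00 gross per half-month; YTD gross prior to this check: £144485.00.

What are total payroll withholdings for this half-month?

Income Tax: taxable = £10735.00
  £1445.92 + 30% × (£10735.00 − £9600.00) = £1445.92 + 30% × £1135.00 = £1786.42
Unemployment Insurance: 5% × £10735.00 = £536.75
Solidarity Surcharge: cap £153620.00 − YTD £144485.00 = £9135.00 subject; 5% × £9135.00 = £456.75
Total: £1786.42 + £536.75 + £456.75 = £2779.92

£2779.92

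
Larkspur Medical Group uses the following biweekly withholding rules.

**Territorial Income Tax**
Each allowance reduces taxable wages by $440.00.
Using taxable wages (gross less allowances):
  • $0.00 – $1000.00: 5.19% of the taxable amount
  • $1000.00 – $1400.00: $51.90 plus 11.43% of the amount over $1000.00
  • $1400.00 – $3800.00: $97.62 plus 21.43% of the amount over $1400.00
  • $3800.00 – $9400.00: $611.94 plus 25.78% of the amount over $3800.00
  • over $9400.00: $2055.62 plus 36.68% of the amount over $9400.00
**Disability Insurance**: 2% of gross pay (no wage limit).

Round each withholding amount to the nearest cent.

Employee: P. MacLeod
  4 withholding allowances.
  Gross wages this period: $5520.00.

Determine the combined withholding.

Territorial Income Tax: taxable = $5520.00 − 4×$440.00 = $3760.00
  $97.62 + 21.43% × ($3760.00 − $1400.00) = $97.62 + 21.43% × $2360.00 = $603.37
Disability Insurance: 2% × $5520.00 = $110.40
Total: $603.37 + $110.40 = $713.77

$713.77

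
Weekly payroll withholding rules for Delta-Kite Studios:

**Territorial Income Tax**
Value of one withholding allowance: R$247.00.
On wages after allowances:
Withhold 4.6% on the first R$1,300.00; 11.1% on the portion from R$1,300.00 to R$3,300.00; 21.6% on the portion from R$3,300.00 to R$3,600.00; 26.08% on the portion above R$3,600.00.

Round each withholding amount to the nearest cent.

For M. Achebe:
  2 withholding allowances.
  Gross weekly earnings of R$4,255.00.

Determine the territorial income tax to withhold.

Territorial Income Tax: taxable = R$4,255.00 − 2×R$247.00 = R$3,761.00
  R$346.60 + 26.08% × (R$3,761.00 − R$3,600.00) = R$346.60 + 26.08% × R$161.00 = R$388.59

R$388.59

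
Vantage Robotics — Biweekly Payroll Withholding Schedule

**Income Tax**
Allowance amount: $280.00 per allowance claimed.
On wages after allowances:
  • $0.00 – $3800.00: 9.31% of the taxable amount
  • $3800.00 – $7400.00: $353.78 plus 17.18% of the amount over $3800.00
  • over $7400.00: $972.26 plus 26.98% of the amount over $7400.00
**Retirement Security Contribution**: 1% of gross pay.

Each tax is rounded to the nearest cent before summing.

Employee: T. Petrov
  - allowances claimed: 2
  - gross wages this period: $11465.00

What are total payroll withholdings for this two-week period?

Income Tax: taxable = $11465.00 − 2×$280.00 = $10905.00
  $972.26 + 26.98% × ($10905.00 − $7400.00) = $972.26 + 26.98% × $3505.00 = $1917.91
Retirement Security Contribution: 1% × $11465.00 = $114.65
Total: $1917.91 + $114.65 = $2032.56

$2032.56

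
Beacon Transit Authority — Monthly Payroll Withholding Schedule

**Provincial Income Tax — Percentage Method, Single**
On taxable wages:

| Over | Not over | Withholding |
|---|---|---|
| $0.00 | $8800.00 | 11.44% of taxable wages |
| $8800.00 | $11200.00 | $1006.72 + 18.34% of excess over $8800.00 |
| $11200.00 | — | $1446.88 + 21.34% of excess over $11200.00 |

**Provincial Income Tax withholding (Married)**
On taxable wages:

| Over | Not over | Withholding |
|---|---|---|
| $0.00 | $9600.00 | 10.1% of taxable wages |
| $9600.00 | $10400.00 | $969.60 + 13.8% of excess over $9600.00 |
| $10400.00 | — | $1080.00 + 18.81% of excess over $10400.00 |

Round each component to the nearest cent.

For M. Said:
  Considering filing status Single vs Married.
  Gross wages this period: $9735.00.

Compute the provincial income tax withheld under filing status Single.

Provincial Income Tax (Single): taxable = $9735.00
  $1006.72 + 18.34% × ($9735.00 − $8800.00) = $1006.72 + 18.34% × $935.00 = $1178.20

$1178.20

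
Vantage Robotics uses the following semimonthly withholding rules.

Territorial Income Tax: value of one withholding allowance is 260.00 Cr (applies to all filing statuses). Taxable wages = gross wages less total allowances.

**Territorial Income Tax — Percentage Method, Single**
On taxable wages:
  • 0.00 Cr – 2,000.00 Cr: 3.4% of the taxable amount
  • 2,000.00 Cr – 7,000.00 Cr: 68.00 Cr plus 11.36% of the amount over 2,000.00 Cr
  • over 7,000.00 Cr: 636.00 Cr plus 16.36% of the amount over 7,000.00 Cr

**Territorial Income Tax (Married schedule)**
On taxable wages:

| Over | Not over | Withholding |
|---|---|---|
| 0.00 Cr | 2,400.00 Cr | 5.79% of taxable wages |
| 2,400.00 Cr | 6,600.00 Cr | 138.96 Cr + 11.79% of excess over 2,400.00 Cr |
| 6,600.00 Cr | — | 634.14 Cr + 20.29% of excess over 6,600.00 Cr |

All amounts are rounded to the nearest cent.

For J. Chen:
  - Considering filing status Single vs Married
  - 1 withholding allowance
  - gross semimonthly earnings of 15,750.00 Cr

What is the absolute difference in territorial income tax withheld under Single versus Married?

412.96 Cr

Territorial Income Tax (Single): taxable = 15,750.00 Cr − 1×260.00 Cr = 15,490.00 Cr
  636.00 Cr + 16.36% × (15,490.00 Cr − 7,000.00 Cr) = 636.00 Cr + 16.36% × 8,490.00 Cr = 2,024.96 Cr
Territorial Income Tax (Married): taxable = 15,750.00 Cr − 1×260.00 Cr = 15,490.00 Cr
  634.14 Cr + 20.29% × (15,490.00 Cr − 6,600.00 Cr) = 634.14 Cr + 20.29% × 8,890.00 Cr = 2,437.92 Cr
Difference: |2,024.96 Cr − 2,437.92 Cr| = 412.96 Cr (higher under Married)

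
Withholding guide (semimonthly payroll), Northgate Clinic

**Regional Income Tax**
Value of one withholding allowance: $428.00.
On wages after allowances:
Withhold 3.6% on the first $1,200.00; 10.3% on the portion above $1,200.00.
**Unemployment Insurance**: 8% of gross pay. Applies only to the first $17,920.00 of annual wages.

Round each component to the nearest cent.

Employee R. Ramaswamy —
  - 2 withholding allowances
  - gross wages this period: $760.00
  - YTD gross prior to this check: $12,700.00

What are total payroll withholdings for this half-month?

Regional Income Tax: taxable = $760.00 − 2×$428.00 = $-96.00
  Taxable ≤ 0 → $0.00
Unemployment Insurance: 8% × $760.00 = $60.80
Total: $0.00 + $60.80 = $60.80

$60.80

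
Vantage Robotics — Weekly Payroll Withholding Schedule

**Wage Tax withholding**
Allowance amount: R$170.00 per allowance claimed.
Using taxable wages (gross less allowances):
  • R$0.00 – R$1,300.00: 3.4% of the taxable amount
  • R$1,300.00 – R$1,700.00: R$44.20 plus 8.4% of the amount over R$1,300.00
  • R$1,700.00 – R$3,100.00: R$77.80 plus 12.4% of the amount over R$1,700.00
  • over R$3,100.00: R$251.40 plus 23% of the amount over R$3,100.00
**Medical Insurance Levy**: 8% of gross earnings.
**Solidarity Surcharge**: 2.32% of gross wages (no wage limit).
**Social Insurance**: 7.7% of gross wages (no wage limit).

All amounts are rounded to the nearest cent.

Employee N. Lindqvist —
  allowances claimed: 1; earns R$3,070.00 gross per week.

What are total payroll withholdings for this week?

R$779.81

Wage Tax: taxable = R$3,070.00 − 1×R$170.00 = R$2,900.00
  R$77.80 + 12.4% × (R$2,900.00 − R$1,700.00) = R$77.80 + 12.4% × R$1,200.00 = R$226.60
Medical Insurance Levy: 8% × R$3,070.00 = R$245.60
Solidarity Surcharge: 2.32% × R$3,070.00 = R$71.22
Social Insurance: 7.7% × R$3,070.00 = R$236.39
Total: R$226.60 + R$245.60 + R$71.22 + R$236.39 = R$779.81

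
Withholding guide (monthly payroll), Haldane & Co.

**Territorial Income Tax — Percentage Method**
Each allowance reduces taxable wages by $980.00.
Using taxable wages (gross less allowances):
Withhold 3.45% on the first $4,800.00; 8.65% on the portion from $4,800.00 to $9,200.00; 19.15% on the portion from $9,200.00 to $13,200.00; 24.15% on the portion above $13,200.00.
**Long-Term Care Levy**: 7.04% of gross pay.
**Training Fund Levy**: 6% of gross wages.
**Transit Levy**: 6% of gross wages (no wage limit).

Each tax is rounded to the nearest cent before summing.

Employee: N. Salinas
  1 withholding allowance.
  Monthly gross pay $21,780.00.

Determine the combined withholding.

Territorial Income Tax: taxable = $21,780.00 − 1×$980.00 = $20,800.00
  $1,312.20 + 24.15% × ($20,800.00 − $13,200.00) = $1,312.20 + 24.15% × $7,600.00 = $3,147.60
Long-Term Care Levy: 7.04% × $21,780.00 = $1,533.31
Training Fund Levy: 6% × $21,780.00 = $1,306.80
Transit Levy: 6% × $21,780.00 = $1,306.80
Total: $3,147.60 + $1,533.31 + $1,306.80 + $1,306.80 = $7,294.51

$7,294.51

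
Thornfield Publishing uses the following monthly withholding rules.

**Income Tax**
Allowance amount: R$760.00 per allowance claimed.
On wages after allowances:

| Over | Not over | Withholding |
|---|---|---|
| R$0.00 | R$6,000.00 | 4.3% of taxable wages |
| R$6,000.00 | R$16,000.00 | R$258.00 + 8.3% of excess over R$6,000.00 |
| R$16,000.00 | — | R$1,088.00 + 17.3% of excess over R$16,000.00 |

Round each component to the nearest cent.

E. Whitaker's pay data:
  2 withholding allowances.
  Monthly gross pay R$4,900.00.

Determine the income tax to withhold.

Income Tax: taxable = R$4,900.00 − 2×R$760.00 = R$3,380.00
  4.3% × R$3,380.00 = R$145.34

R$145.34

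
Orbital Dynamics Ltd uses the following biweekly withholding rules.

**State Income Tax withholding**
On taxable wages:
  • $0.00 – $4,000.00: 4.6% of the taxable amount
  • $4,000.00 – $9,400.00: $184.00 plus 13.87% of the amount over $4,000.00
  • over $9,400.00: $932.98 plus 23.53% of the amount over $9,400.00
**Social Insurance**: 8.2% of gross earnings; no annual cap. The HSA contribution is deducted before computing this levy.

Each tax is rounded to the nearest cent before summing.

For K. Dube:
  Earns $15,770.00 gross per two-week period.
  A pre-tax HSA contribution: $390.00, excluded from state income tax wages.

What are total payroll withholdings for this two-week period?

$3,601.23

State Income Tax: taxable = $15,770.00 − $390.00 = $15,380.00
  $932.98 + 23.53% × ($15,380.00 − $9,400.00) = $932.98 + 23.53% × $5,980.00 = $2,340.07
Social Insurance: 8.2% × $15,380.00 = $1,261.16
Total: $2,340.07 + $1,261.16 = $3,601.23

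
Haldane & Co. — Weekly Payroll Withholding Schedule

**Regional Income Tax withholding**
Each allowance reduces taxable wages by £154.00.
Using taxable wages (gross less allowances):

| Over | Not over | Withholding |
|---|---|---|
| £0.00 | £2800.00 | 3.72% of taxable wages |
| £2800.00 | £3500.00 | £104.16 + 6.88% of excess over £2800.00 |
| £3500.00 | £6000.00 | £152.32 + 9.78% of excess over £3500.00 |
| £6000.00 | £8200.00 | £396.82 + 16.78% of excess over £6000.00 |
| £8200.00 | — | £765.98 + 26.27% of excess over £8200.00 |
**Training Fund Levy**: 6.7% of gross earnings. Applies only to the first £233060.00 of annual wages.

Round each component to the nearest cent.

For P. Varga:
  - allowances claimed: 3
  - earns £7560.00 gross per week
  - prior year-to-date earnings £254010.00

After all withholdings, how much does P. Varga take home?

£6978.94

Regional Income Tax: taxable = £7560.00 − 3×£154.00 = £7098.00
  £396.82 + 16.78% × (£7098.00 − £6000.00) = £396.82 + 16.78% × £1098.00 = £581.06
Training Fund Levy: YTD £254010.00 ≥ cap £233060.00 → £0.00
Total withheld: £581.06 + £0.00 = £581.06
Net pay: £7560.00 − £581.06 = £6978.94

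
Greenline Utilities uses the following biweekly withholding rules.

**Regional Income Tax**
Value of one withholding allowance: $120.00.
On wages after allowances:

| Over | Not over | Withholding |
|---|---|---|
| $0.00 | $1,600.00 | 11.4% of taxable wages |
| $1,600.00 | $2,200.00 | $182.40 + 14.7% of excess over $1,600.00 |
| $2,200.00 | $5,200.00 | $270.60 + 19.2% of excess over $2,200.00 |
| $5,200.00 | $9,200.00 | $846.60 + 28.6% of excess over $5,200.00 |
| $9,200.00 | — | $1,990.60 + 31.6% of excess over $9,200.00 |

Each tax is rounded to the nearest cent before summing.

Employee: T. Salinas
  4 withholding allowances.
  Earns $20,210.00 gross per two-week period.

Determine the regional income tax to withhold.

$5,318.08

Regional Income Tax: taxable = $20,210.00 − 4×$120.00 = $19,730.00
  $1,990.60 + 31.6% × ($19,730.00 − $9,200.00) = $1,990.60 + 31.6% × $10,530.00 = $5,318.08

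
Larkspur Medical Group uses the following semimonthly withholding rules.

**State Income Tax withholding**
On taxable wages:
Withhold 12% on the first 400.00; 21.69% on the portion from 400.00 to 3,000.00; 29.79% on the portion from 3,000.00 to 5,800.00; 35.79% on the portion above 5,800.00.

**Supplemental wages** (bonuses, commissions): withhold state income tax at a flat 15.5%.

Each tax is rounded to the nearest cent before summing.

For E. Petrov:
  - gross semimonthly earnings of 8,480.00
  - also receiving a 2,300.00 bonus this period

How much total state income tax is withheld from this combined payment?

State Income Tax: taxable = 8,480.00
  1,446.06 + 35.79% × (8,480.00 − 5,800.00) = 1,446.06 + 35.79% × 2,680.00 = 2,405.23
Supplemental (15.5% flat on bonus): 15.5% × 2,300.00 = 356.50
Total state income tax: 2,405.23 + 356.50 = 2,761.73

2,761.73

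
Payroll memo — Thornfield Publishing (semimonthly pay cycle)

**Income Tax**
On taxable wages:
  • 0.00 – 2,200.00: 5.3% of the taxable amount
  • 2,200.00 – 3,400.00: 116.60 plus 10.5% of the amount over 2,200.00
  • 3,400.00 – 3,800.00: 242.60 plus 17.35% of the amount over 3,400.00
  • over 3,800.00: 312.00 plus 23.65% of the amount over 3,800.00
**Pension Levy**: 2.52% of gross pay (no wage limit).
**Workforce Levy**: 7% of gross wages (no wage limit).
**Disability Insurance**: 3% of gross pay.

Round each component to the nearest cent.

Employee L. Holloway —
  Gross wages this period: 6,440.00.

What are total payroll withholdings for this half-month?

Income Tax: taxable = 6,440.00
  312.00 + 23.65% × (6,440.00 − 3,800.00) = 312.00 + 23.65% × 2,640.00 = 936.36
Pension Levy: 2.52% × 6,440.00 = 162.29
Workforce Levy: 7% × 6,440.00 = 450.80
Disability Insurance: 3% × 6,440.00 = 193.20
Total: 936.36 + 162.29 + 450.80 + 193.20 = 1,742.65

1,742.65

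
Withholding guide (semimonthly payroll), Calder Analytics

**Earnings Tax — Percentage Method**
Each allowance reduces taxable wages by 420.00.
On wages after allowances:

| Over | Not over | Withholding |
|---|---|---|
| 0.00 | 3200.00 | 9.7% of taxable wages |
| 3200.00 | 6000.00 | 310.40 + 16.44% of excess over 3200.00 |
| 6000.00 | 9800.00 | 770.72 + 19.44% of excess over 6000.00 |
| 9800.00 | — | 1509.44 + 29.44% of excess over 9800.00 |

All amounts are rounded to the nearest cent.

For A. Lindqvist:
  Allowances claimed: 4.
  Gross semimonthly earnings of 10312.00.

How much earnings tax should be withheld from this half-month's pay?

1282.38

Earnings Tax: taxable = 10312.00 − 4×420.00 = 8632.00
  770.72 + 19.44% × (8632.00 − 6000.00) = 770.72 + 19.44% × 2632.00 = 1282.38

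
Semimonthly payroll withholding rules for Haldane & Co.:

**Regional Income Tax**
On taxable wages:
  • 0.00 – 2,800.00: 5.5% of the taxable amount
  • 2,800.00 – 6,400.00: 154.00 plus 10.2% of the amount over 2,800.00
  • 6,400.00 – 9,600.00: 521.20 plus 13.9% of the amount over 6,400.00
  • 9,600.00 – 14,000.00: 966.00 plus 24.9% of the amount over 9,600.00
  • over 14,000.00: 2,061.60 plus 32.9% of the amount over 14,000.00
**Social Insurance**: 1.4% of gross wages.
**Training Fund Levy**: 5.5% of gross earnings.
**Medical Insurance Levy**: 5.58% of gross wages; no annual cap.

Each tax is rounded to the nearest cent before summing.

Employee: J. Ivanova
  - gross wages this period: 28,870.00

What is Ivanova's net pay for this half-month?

18,313.19

Regional Income Tax: taxable = 28,870.00
  2,061.60 + 32.9% × (28,870.00 − 14,000.00) = 2,061.60 + 32.9% × 14,870.00 = 6,953.83
Social Insurance: 1.4% × 28,870.00 = 404.18
Training Fund Levy: 5.5% × 28,870.00 = 1,587.85
Medical Insurance Levy: 5.58% × 28,870.00 = 1,610.95
Total withheld: 6,953.83 + 404.18 + 1,587.85 + 1,610.95 = 10,556.81
Net pay: 28,870.00 − 10,556.81 = 18,313.19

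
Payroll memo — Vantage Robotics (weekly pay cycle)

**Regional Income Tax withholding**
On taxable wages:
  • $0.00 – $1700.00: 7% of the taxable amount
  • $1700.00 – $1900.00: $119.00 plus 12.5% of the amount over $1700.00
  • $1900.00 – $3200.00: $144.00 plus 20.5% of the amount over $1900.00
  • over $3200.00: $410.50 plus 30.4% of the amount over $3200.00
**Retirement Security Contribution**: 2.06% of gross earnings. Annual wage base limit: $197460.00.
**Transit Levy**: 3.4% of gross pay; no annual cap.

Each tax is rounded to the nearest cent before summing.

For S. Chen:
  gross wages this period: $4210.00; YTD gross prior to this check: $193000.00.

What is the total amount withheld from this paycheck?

$947.41

Regional Income Tax: taxable = $4210.00
  $410.50 + 30.4% × ($4210.00 − $3200.00) = $410.50 + 30.4% × $1010.00 = $717.54
Retirement Security Contribution: 2.06% × $4210.00 = $86.73
Transit Levy: 3.4% × $4210.00 = $143.14
Total: $717.54 + $86.73 + $143.14 = $947.41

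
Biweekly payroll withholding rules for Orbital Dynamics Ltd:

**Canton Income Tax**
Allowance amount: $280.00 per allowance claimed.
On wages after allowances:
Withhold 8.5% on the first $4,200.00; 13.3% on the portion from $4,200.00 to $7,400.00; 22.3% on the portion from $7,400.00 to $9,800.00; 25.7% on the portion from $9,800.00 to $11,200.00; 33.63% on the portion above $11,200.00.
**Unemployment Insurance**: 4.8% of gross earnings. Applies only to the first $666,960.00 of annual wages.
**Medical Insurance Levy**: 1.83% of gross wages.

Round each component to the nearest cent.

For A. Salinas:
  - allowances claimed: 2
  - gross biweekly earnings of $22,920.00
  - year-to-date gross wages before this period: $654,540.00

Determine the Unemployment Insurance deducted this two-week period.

$596.16

Unemployment Insurance: cap $666,960.00 − YTD $654,540.00 = $12,420.00 subject; 4.8% × $12,420.00 = $596.16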